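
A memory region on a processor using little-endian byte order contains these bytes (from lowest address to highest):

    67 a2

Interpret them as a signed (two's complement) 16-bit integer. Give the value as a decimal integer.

In little-endian order the low byte comes first in memory.
Reassemble most-significant byte first: A2 67 → 0xA267.
Top bit is set, so as a signed 16-bit value this is 0xA267 − 2^16 = -23961.

-23961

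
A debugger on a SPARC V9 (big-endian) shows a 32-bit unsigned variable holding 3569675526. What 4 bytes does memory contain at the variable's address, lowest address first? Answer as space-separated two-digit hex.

3569675526 in hexadecimal, padded to 32 bits, is 0xD4C4ED06.
Split into bytes (most-significant first): D4 C4 ED 06.
Big-endian stores the most-significant byte at the lowest address.
So the memory order matches the most-significant-first order: D4 C4 ED 06.

D4 C4 ED 06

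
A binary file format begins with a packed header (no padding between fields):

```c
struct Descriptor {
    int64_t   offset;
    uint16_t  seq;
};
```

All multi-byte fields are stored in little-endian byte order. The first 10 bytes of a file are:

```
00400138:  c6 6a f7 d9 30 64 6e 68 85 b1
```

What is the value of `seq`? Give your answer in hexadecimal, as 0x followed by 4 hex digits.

`seq` follows `offset` (8 bytes), so it starts at byte offset 8 and occupies 2 bytes.
Bytes at offsets 8..9: 85 B1.
In little-endian order the low byte comes first in memory.
Reassemble most-significant byte first: B1 85 → 0xB185.

0xB185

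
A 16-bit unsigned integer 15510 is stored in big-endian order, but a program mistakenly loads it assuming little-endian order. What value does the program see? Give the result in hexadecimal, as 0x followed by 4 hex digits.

0x963C

15510 in 16-bit hexadecimal is 0x3C96.
Stored big-endian, the bytes at ascending addresses are 3C 96.
Read back as little-endian, the first byte is least significant, giving 0x963C.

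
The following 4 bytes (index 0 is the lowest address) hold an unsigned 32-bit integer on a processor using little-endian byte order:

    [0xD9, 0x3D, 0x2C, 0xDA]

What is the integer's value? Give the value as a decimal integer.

3660332505

Little-endian stores the least-significant byte at the lowest address.
Reassemble most-significant byte first: DA 2C 3D D9 → 0xDA2C3DD9.
0xDA2C3DD9 = 3660332505.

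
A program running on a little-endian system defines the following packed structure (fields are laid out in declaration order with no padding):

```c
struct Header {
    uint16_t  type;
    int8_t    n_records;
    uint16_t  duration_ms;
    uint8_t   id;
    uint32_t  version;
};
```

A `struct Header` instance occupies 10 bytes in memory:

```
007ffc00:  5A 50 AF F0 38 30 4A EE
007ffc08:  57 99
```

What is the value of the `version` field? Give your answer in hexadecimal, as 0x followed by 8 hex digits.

0x9957EE4A

`version` follows `type` (2 B), `n_records` (1 B), `duration_ms` (2 B), `id` (1 B), so it starts at offset 2 + 1 + 2 + 1 = 6 and occupies 4 bytes.
Bytes at offsets 6..9: 4A EE 57 99.
Little-endian: lowest address holds the least-significant byte.
Reassemble most-significant byte first: 99 57 EE 4A → 0x9957EE4A.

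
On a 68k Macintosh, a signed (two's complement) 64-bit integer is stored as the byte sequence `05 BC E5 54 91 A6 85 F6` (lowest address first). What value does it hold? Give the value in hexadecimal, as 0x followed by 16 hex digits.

0x05BCE55491A685F6

Big-endian: lowest address holds the most-significant byte.
The bytes are already most-significant first: 0x05BCE55491A685F6.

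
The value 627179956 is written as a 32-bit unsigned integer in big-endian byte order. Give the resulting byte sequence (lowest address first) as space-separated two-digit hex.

627179956 in hexadecimal, padded to 32 bits, is 0x256201B4.
Split into bytes (most-significant first): 25 62 01 B4.
Big-endian: lowest address holds the most-significant byte.
So the memory order matches the most-significant-first order: 25 62 01 B4.

25 62 01 B4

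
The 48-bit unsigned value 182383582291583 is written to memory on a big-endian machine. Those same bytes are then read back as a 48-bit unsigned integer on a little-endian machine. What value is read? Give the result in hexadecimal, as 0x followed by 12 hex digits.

0x7FA6A27CE0A5

182383582291583 in 48-bit hexadecimal is 0xA5E07CA2A67F.
Stored big-endian, the bytes at ascending addresses are A5 E0 7C A2 A6 7F.
Read back as little-endian, the first byte is least significant, giving 0x7FA6A27CE0A5.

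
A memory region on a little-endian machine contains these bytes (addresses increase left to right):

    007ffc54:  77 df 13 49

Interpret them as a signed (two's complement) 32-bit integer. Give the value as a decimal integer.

Little-endian stores the least-significant byte at the lowest address.
Reassemble most-significant byte first: 49 13 DF 77 → 0x4913DF77.
0x4913DF77 = 1226039159.

1226039159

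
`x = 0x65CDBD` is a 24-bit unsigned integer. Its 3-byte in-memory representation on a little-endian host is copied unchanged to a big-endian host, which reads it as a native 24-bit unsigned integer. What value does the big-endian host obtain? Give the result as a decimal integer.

12438885

Stored little-endian, the bytes at ascending addresses are BD CD 65.
Read back as big-endian, the last byte is least significant, giving 0xBDCD65.
0xBDCD65 = 12438885.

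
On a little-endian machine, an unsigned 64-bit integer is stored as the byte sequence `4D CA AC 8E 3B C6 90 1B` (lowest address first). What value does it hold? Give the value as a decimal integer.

In little-endian order the low byte comes first in memory.
Reassemble most-significant byte first: 1B 90 C6 3B 8E AC CA 4D → 0x1B90C63B8EACCA4D.
0x1B90C63B8EACCA4D = 1986305394769447501.

1986305394769447501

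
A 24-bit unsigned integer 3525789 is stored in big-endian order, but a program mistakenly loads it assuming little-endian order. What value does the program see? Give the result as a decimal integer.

10341429

3525789 in 24-bit hexadecimal is 0x35CC9D.
Stored big-endian, the bytes at ascending addresses are 35 CC 9D.
Read back as little-endian, the first byte is least significant, giving 0x9DCC35.
0x9DCC35 = 10341429.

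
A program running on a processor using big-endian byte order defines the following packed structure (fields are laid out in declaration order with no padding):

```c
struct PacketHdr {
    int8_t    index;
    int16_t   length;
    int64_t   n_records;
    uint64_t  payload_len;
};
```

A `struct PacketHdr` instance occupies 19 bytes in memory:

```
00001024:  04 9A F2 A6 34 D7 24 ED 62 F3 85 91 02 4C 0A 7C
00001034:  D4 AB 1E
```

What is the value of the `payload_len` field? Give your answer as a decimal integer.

10448997693380668190

`payload_len` follows `index` (1 B), `length` (2 B), `n_records` (8 B), so it starts at offset 1 + 2 + 8 = 11 and occupies 8 bytes.
Bytes at offsets 11..18: 91 02 4C 0A 7C D4 AB 1E.
Big-endian stores the most-significant byte at the lowest address.
The bytes are already most-significant first: 0x91024C0A7CD4AB1E.
0x91024C0A7CD4AB1E = 10448997693380668190.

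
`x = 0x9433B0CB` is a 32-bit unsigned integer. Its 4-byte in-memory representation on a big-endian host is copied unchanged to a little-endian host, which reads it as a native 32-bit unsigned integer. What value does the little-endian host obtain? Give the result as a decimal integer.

Stored big-endian, the bytes at ascending addresses are 94 33 B0 CB.
Read back as little-endian, the first byte is least significant, giving 0xCBB03394.
0xCBB03394 = 3417322388.

3417322388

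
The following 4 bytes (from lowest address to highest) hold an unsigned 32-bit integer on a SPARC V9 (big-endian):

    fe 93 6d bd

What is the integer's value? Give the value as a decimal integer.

4271074749

Big-endian: lowest address holds the most-significant byte.
The bytes are already most-significant first: 0xFE936DBD.
0xFE936DBD = 4271074749.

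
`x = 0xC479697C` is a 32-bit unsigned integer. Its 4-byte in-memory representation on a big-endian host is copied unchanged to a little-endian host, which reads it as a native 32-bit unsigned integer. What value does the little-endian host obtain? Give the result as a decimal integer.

Stored big-endian, the bytes at ascending addresses are C4 79 69 7C.
Read back as little-endian, the first byte is least significant, giving 0x7C6979C4.
0x7C6979C4 = 2087287236.

2087287236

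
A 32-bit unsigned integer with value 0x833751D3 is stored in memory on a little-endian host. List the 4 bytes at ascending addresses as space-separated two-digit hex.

D3 51 37 83

Split into bytes (most-significant first): 83 37 51 D3.
Little-endian stores the least-significant byte at the lowest address.
So at ascending addresses the bytes are D3 51 37 83.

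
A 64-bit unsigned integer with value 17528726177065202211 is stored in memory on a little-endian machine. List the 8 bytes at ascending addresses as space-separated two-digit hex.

23 F2 0F 3D 96 8B 42 F3

17528726177065202211 in hexadecimal, padded to 64 bits, is 0xF3428B963D0FF223.
Split into bytes (most-significant first): F3 42 8B 96 3D 0F F2 23.
Little-endian: lowest address holds the least-significant byte.
So at ascending addresses the bytes are 23 F2 0F 3D 96 8B 42 F3.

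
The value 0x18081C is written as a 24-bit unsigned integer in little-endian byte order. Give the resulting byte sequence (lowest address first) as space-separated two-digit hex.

Split into bytes (most-significant first): 18 08 1C.
Little-endian stores the least-significant byte at the lowest address.
So at ascending addresses the bytes are 1C 08 18.

1C 08 18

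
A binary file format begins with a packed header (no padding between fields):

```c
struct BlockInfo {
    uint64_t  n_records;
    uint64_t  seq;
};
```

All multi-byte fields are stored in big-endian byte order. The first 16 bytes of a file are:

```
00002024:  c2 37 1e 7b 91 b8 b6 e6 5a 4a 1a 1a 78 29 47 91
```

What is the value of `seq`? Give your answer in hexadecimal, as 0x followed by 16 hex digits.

`seq` follows `n_records` (8 bytes), so it starts at byte offset 8 and occupies 8 bytes.
Bytes at offsets 8..15: 5A 4A 1A 1A 78 29 47 91.
In big-endian order the high byte comes first in memory.
The bytes are already most-significant first: 0x5A4A1A1A78294791.

0x5A4A1A1A78294791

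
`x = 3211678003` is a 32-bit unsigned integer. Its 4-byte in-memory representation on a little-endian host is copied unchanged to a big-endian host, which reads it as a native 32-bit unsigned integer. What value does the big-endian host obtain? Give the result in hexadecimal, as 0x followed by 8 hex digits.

0x33516EBF

3211678003 in 32-bit hexadecimal is 0xBF6E5133.
Stored little-endian, the bytes at ascending addresses are 33 51 6E BF.
Read back as big-endian, the last byte is least significant, giving 0x33516EBF.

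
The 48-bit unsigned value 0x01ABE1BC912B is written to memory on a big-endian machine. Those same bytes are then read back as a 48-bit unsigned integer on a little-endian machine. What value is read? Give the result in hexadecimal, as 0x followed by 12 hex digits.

0x2B91BCE1AB01

Stored big-endian, the bytes at ascending addresses are 01 AB E1 BC 91 2B.
Read back as little-endian, the first byte is least significant, giving 0x2B91BCE1AB01.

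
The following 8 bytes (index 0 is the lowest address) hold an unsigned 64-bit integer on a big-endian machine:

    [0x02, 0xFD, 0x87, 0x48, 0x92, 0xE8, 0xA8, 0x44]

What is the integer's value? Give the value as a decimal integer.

215477102955767876

In big-endian order the high byte comes first in memory.
The bytes are already most-significant first: 0x02FD874892E8A844.
0x02FD874892E8A844 = 215477102955767876.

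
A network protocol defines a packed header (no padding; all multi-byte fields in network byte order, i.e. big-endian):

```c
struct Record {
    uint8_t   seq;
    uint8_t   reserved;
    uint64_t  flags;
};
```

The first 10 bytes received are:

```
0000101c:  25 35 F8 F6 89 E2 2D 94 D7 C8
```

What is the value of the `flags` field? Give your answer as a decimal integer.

17939677770197293000

`flags` follows `seq` (1 B), `reserved` (1 B), so it starts at offset 1 + 1 = 2 and occupies 8 bytes.
Bytes at offsets 2..9: F8 F6 89 E2 2D 94 D7 C8.
In big-endian order the high byte comes first in memory.
The bytes are already most-significant first: 0xF8F689E22D94D7C8.
0xF8F689E22D94D7C8 = 17939677770197293000.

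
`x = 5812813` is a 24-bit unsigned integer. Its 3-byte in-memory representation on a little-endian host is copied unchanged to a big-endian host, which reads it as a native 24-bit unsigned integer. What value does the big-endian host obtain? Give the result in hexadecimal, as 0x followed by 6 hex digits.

5812813 in 24-bit hexadecimal is 0x58B24D.
Stored little-endian, the bytes at ascending addresses are 4D B2 58.
Read back as big-endian, the last byte is least significant, giving 0x4DB258.

0x4DB258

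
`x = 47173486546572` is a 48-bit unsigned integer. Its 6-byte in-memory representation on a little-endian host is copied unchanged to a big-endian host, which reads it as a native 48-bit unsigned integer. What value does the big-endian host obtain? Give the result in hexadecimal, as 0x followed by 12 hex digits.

47173486546572 in 48-bit hexadecimal is 0x2AE76EE88E8C.
Stored little-endian, the bytes at ascending addresses are 8C 8E E8 6E E7 2A.
Read back as big-endian, the last byte is least significant, giving 0x8C8EE86EE72A.

0x8C8EE86EE72A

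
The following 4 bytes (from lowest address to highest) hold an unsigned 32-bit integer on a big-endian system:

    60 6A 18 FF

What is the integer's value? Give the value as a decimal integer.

1617565951

In big-endian order the high byte comes first in memory.
The bytes are already most-significant first: 0x606A18FF.
0x606A18FF = 1617565951.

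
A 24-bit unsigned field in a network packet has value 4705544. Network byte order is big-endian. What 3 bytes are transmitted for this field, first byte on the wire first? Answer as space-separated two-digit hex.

47 CD 08

4705544 in hexadecimal, padded to 24 bits, is 0x47CD08.
Split into bytes (most-significant first): 47 CD 08.
Big-endian: lowest address holds the most-significant byte.
So the memory order matches the most-significant-first order: 47 CD 08.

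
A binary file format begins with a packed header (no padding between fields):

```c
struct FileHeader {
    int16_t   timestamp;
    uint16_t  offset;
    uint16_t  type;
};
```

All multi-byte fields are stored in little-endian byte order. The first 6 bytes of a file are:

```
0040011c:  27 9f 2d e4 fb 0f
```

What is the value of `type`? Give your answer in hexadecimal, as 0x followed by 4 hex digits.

0x0FFB

`type` follows `timestamp` (2 B), `offset` (2 B), so it starts at offset 2 + 2 = 4 and occupies 2 bytes.
Bytes at offsets 4..5: FB 0F.
Little-endian stores the least-significant byte at the lowest address.
Reassemble most-significant byte first: 0F FB → 0x0FFB.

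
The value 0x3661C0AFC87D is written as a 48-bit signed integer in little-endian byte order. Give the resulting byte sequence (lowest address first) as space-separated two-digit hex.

7D C8 AF C0 61 36

Split into bytes (most-significant first): 36 61 C0 AF C8 7D.
Little-endian: lowest address holds the least-significant byte.
So at ascending addresses the bytes are 7D C8 AF C0 61 36.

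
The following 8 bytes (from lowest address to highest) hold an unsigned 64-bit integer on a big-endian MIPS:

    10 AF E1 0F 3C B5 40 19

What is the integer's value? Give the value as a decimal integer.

1202427081090482201

Big-endian stores the most-significant byte at the lowest address.
The bytes are already most-significant first: 0x10AFE10F3CB54019.
0x10AFE10F3CB54019 = 1202427081090482201.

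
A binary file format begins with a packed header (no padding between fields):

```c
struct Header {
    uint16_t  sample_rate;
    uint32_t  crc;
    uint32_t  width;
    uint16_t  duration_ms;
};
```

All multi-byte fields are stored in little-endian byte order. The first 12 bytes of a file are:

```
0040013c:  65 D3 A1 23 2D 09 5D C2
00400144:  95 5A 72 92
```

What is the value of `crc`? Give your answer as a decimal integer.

`crc` follows `sample_rate` (2 bytes), so it starts at byte offset 2 and occupies 4 bytes.
Bytes at offsets 2..5: A1 23 2D 09.
Little-endian: lowest address holds the least-significant byte.
Reassemble most-significant byte first: 09 2D 23 A1 → 0x092D23A1.
0x092D23A1 = 153953185.

153953185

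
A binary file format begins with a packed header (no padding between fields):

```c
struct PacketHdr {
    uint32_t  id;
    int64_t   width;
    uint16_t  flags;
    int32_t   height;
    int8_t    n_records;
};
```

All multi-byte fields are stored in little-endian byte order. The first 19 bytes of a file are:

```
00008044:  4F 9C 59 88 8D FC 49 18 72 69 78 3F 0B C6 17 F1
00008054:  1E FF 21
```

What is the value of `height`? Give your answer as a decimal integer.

`height` follows `id` (4 B), `width` (8 B), `flags` (2 B), so it starts at offset 4 + 8 + 2 = 14 and occupies 4 bytes.
Bytes at offsets 14..17: 17 F1 1E FF.
Little-endian: lowest address holds the least-significant byte.
Reassemble most-significant byte first: FF 1E F1 17 → 0xFF1EF117.
Top bit is set, so as a signed 32-bit value this is 0xFF1EF117 − 2^32 = -14749417.

-14749417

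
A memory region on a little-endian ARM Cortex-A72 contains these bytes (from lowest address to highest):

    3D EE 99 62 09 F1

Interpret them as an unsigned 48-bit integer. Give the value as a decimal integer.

Little-endian: lowest address holds the least-significant byte.
Reassemble most-significant byte first: F1 09 62 99 EE 3D → 0xF1096299EE3D.
0xF1096299EE3D = 265022611254845.

265022611254845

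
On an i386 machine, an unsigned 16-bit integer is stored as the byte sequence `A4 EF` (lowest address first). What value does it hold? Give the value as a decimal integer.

61348

In little-endian order the low byte comes first in memory.
Reassemble most-significant byte first: EF A4 → 0xEFA4.
0xEFA4 = 61348.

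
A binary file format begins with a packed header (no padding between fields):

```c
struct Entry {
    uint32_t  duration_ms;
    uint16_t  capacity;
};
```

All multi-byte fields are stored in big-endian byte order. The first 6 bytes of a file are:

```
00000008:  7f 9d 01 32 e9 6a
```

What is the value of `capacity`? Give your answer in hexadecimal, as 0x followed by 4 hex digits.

0xE96A

`capacity` follows `duration_ms` (4 bytes), so it starts at byte offset 4 and occupies 2 bytes.
Bytes at offsets 4..5: E9 6A.
Big-endian stores the most-significant byte at the lowest address.
The bytes are already most-significant first: 0xE96A.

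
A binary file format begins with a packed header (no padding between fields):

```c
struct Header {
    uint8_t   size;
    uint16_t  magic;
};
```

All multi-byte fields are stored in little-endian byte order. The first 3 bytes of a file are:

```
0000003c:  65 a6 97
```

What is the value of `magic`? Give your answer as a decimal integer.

`magic` follows `size` (1 byte), so it starts at byte offset 1 and occupies 2 bytes.
Bytes at offsets 1..2: A6 97.
Little-endian stores the least-significant byte at the lowest address.
Reassemble most-significant byte first: 97 A6 → 0x97A6.
0x97A6 = 38822.

38822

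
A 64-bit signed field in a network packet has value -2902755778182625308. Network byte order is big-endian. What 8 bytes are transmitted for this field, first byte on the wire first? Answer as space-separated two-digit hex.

Two's complement of -2902755778182625308 in 64 bits: 2902755778182625308 = 0x2848A9003449B81C; invert → 0xD7B756FFCBB647E3; add 1 → 0xD7B756FFCBB647E4.
Split into bytes (most-significant first): D7 B7 56 FF CB B6 47 E4.
Big-endian stores the most-significant byte at the lowest address.
So the memory order matches the most-significant-first order: D7 B7 56 FF CB B6 47 E4.

D7 B7 56 FF CB B6 47 E4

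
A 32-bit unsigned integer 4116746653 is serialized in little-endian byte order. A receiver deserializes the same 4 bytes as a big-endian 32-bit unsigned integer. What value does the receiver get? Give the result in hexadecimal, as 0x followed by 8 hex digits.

0x9D9160F5

4116746653 in 32-bit hexadecimal is 0xF560919D.
Stored little-endian, the bytes at ascending addresses are 9D 91 60 F5.
Read back as big-endian, the last byte is least significant, giving 0x9D9160F5.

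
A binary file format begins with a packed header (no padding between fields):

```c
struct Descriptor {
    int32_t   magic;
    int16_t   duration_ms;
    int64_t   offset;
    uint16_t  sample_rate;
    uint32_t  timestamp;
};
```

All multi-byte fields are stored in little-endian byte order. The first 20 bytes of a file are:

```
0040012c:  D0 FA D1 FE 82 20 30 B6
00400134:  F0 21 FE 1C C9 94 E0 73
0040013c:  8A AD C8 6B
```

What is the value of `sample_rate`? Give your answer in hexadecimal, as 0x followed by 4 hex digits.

0x73E0

`sample_rate` follows `magic` (4 B), `duration_ms` (2 B), `offset` (8 B), so it starts at offset 4 + 2 + 8 = 14 and occupies 2 bytes.
Bytes at offsets 14..15: E0 73.
In little-endian order the low byte comes first in memory.
Reassemble most-significant byte first: 73 E0 → 0x73E0.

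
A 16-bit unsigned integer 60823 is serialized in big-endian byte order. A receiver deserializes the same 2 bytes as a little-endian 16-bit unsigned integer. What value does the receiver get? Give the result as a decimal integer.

60823 in 16-bit hexadecimal is 0xED97.
Stored big-endian, the bytes at ascending addresses are ED 97.
Read back as little-endian, the first byte is least significant, giving 0x97ED.
0x97ED = 38893.

38893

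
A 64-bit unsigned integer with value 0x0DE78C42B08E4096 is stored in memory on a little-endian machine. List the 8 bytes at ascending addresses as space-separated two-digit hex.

Split into bytes (most-significant first): 0D E7 8C 42 B0 8E 40 96.
In little-endian order the low byte comes first in memory.
So at ascending addresses the bytes are 96 40 8E B0 42 8C E7 0D.

96 40 8E B0 42 8C E7 0D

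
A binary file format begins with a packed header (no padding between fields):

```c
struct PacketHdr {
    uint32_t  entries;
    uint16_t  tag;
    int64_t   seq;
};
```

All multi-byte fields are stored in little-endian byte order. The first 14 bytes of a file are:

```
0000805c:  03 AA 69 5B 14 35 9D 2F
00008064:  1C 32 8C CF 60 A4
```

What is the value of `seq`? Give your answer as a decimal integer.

-6602048852682068067

`seq` follows `entries` (4 B), `tag` (2 B), so it starts at offset 4 + 2 = 6 and occupies 8 bytes.
Bytes at offsets 6..13: 9D 2F 1C 32 8C CF 60 A4.
Little-endian: lowest address holds the least-significant byte.
Reassemble most-significant byte first: A4 60 CF 8C 32 1C 2F 9D → 0xA460CF8C321C2F9D.
Top bit is set, so as a signed 64-bit value this is 0xA460CF8C321C2F9D − 2^64 = -6602048852682068067.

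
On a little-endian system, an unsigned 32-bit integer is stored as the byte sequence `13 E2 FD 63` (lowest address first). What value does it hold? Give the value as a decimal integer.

Little-endian: lowest address holds the least-significant byte.
Reassemble most-significant byte first: 63 FD E2 13 → 0x63FDE213.
0x63FDE213 = 1677582867.

1677582867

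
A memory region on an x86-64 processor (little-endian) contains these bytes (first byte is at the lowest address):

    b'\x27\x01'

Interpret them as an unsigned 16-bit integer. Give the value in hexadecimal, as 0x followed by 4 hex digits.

0x0127

In little-endian order the low byte comes first in memory.
Reassemble most-significant byte first: 01 27 → 0x0127.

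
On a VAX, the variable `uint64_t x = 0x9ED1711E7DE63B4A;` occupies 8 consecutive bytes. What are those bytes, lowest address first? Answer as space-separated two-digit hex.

Split into bytes (most-significant first): 9E D1 71 1E 7D E6 3B 4A.
Little-endian: lowest address holds the least-significant byte.
So at ascending addresses the bytes are 4A 3B E6 7D 1E 71 D1 9E.

4A 3B E6 7D 1E 71 D1 9E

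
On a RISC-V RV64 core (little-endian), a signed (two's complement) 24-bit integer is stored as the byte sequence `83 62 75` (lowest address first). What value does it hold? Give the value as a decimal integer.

Little-endian stores the least-significant byte at the lowest address.
Reassemble most-significant byte first: 75 62 83 → 0x756283.
0x756283 = 7692931.

7692931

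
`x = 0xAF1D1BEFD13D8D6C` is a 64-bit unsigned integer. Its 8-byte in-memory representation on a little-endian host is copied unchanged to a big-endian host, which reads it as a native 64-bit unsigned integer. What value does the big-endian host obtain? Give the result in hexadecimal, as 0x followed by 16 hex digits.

0x6C8D3DD1EF1B1DAF

Stored little-endian, the bytes at ascending addresses are 6C 8D 3D D1 EF 1B 1D AF.
Read back as big-endian, the last byte is least significant, giving 0x6C8D3DD1EF1B1DAF.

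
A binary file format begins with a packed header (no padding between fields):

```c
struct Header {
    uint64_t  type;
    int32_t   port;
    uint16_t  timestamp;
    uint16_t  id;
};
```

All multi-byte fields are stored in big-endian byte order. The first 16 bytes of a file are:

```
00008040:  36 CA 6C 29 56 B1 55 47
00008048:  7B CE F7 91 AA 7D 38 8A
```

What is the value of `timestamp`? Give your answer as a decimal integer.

43645

`timestamp` follows `type` (8 B), `port` (4 B), so it starts at offset 8 + 4 = 12 and occupies 2 bytes.
Bytes at offsets 12..13: AA 7D.
Big-endian stores the most-significant byte at the lowest address.
The bytes are already most-significant first: 0xAA7D.
0xAA7D = 43645.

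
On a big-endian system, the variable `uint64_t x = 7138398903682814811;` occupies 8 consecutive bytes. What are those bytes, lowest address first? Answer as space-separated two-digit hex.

7138398903682814811 in hexadecimal, padded to 64 bits, is 0x6310AFFB670D535B.
Split into bytes (most-significant first): 63 10 AF FB 67 0D 53 5B.
In big-endian order the high byte comes first in memory.
So the memory order matches the most-significant-first order: 63 10 AF FB 67 0D 53 5B.

63 10 AF FB 67 0D 53 5B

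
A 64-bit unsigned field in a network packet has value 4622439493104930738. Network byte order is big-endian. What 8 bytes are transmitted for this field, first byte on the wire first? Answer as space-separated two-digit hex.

4622439493104930738 in hexadecimal, padded to 64 bits, is 0x4026343A6E418FB2.
Split into bytes (most-significant first): 40 26 34 3A 6E 41 8F B2.
Big-endian: lowest address holds the most-significant byte.
So the memory order matches the most-significant-first order: 40 26 34 3A 6E 41 8F B2.

40 26 34 3A 6E 41 8F B2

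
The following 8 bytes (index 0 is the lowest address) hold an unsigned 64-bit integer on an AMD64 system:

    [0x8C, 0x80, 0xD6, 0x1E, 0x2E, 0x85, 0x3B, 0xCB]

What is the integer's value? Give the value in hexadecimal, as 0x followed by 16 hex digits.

0xCB3B852E1ED6808C

Little-endian stores the least-significant byte at the lowest address.
Reassemble most-significant byte first: CB 3B 85 2E 1E D6 80 8C → 0xCB3B852E1ED6808C.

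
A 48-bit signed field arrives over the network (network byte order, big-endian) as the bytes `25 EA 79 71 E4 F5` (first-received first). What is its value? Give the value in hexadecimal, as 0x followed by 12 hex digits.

0x25EA7971E4F5

Big-endian: lowest address holds the most-significant byte.
The bytes are already most-significant first: 0x25EA7971E4F5.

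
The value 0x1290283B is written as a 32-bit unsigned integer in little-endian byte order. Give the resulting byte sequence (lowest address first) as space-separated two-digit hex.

3B 28 90 12

Split into bytes (most-significant first): 12 90 28 3B.
Little-endian: lowest address holds the least-significant byte.
So at ascending addresses the bytes are 3B 28 90 12.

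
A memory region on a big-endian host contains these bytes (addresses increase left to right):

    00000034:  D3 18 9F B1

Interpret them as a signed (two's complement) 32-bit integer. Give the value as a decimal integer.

-753360975

Big-endian stores the most-significant byte at the lowest address.
The bytes are already most-significant first: 0xD3189FB1.
Top bit is set, so as a signed 32-bit value this is 0xD3189FB1 − 2^32 = -753360975.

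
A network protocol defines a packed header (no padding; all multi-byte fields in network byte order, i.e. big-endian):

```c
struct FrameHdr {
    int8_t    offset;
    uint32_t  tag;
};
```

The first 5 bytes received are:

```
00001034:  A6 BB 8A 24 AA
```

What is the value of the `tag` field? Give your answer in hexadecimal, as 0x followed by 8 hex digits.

`tag` follows `offset` (1 byte), so it starts at byte offset 1 and occupies 4 bytes.
Bytes at offsets 1..4: BB 8A 24 AA.
Big-endian: lowest address holds the most-significant byte.
The bytes are already most-significant first: 0xBB8A24AA.

0xBB8A24AA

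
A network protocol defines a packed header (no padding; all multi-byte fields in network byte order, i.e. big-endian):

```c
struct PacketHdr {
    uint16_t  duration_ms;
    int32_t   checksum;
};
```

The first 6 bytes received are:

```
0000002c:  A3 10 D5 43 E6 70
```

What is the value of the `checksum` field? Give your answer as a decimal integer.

-716970384

`checksum` follows `duration_ms` (2 bytes), so it starts at byte offset 2 and occupies 4 bytes.
Bytes at offsets 2..5: D5 43 E6 70.
Big-endian: lowest address holds the most-significant byte.
The bytes are already most-significant first: 0xD543E670.
Top bit is set, so as a signed 32-bit value this is 0xD543E670 − 2^32 = -716970384.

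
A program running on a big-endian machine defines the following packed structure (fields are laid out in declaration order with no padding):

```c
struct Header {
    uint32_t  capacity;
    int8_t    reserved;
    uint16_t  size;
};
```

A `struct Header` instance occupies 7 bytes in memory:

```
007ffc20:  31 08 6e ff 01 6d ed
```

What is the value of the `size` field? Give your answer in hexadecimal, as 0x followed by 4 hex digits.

`size` follows `capacity` (4 B), `reserved` (1 B), so it starts at offset 4 + 1 = 5 and occupies 2 bytes.
Bytes at offsets 5..6: 6D ED.
Big-endian: lowest address holds the most-significant byte.
The bytes are already most-significant first: 0x6DED.

0x6DED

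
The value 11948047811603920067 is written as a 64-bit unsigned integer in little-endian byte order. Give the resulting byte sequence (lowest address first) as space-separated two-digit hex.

11948047811603920067 in hexadecimal, padded to 64 bits, is 0xA5CFFE2E6208F4C3.
Split into bytes (most-significant first): A5 CF FE 2E 62 08 F4 C3.
Little-endian: lowest address holds the least-significant byte.
So at ascending addresses the bytes are C3 F4 08 62 2E FE CF A5.

C3 F4 08 62 2E FE CF A5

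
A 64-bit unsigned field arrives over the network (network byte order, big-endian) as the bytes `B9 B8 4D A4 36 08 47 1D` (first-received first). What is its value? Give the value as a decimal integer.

In big-endian order the high byte comes first in memory.
The bytes are already most-significant first: 0xB9B84DA43608471D.
0xB9B84DA43608471D = 13382531660407916317.

13382531660407916317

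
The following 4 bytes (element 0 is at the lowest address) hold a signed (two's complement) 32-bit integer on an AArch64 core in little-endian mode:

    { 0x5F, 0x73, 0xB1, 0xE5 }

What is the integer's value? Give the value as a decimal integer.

-441355425

In little-endian order the low byte comes first in memory.
Reassemble most-significant byte first: E5 B1 73 5F → 0xE5B1735F.
Top bit is set, so as a signed 32-bit value this is 0xE5B1735F − 2^32 = -441355425.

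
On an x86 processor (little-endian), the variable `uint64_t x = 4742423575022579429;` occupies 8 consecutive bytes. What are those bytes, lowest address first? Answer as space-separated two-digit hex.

4742423575022579429 in hexadecimal, padded to 64 bits, is 0x41D0791D73A8AEE5.
Split into bytes (most-significant first): 41 D0 79 1D 73 A8 AE E5.
Little-endian stores the least-significant byte at the lowest address.
So at ascending addresses the bytes are E5 AE A8 73 1D 79 D0 41.

E5 AE A8 73 1D 79 D0 41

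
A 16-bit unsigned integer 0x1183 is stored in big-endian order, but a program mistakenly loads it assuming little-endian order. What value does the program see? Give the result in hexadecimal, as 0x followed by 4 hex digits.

0x8311

Stored big-endian, the bytes at ascending addresses are 11 83.
Read back as little-endian, the first byte is least significant, giving 0x8311.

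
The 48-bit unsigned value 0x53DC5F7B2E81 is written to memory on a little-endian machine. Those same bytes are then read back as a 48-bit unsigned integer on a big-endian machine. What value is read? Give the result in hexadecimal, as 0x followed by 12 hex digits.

Stored little-endian, the bytes at ascending addresses are 81 2E 7B 5F DC 53.
Read back as big-endian, the last byte is least significant, giving 0x812E7B5FDC53.

0x812E7B5FDC53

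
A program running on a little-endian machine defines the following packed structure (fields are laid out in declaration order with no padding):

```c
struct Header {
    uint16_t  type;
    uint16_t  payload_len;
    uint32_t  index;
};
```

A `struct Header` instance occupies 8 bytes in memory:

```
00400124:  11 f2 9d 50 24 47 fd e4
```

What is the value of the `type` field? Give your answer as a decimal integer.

61969

`type` is the first field, at byte offset 0, occupying 2 bytes.
Bytes at offsets 0..1: 11 F2.
Little-endian stores the least-significant byte at the lowest address.
Reassemble most-significant byte first: F2 11 → 0xF211.
0xF211 = 61969.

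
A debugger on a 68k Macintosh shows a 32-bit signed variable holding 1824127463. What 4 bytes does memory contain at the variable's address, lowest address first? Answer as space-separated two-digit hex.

6C B9 F9 E7

1824127463 in hexadecimal, padded to 32 bits, is 0x6CB9F9E7.
Split into bytes (most-significant first): 6C B9 F9 E7.
In big-endian order the high byte comes first in memory.
So the memory order matches the most-significant-first order: 6C B9 F9 E7.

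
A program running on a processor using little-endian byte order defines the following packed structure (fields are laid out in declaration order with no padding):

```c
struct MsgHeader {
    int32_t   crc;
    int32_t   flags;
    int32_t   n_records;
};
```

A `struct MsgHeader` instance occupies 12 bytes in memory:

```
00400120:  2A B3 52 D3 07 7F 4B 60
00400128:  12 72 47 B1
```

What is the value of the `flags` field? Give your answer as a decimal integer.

`flags` follows `crc` (4 bytes), so it starts at byte offset 4 and occupies 4 bytes.
Bytes at offsets 4..7: 07 7F 4B 60.
Little-endian stores the least-significant byte at the lowest address.
Reassemble most-significant byte first: 60 4B 7F 07 → 0x604B7F07.
0x604B7F07 = 1615560455.

1615560455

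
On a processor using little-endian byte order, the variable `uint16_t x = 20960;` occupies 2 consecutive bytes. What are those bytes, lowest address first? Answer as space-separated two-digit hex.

20960 in hexadecimal, padded to 16 bits, is 0x51E0.
Split into bytes (most-significant first): 51 E0.
In little-endian order the low byte comes first in memory.
So at ascending addresses the bytes are E0 51.

E0 51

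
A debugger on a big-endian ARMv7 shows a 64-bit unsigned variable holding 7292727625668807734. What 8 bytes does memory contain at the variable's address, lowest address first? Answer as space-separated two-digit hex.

65 34 F9 23 13 AA CC 36

7292727625668807734 in hexadecimal, padded to 64 bits, is 0x6534F92313AACC36.
Split into bytes (most-significant first): 65 34 F9 23 13 AA CC 36.
Big-endian: lowest address holds the most-significant byte.
So the memory order matches the most-significant-first order: 65 34 F9 23 13 AA CC 36.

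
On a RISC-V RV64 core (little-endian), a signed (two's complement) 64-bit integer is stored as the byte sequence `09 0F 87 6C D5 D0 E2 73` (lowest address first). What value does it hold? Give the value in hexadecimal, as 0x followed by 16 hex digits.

Little-endian: lowest address holds the least-significant byte.
Reassemble most-significant byte first: 73 E2 D0 D5 6C 87 0F 09 → 0x73E2D0D56C870F09.

0x73E2D0D56C870F09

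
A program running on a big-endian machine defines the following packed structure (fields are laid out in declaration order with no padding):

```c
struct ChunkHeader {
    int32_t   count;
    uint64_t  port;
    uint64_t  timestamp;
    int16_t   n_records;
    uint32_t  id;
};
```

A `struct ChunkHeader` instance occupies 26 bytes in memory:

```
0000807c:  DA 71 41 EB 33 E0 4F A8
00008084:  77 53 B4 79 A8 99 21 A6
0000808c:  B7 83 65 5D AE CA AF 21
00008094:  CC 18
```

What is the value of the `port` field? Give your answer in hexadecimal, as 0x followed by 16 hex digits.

`port` follows `count` (4 bytes), so it starts at byte offset 4 and occupies 8 bytes.
Bytes at offsets 4..11: 33 E0 4F A8 77 53 B4 79.
Big-endian stores the most-significant byte at the lowest address.
The bytes are already most-significant first: 0x33E04FA87753B479.

0x33E04FA87753B479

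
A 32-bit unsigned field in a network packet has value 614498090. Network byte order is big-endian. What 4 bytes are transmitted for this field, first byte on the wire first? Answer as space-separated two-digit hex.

614498090 in hexadecimal, padded to 32 bits, is 0x24A07F2A.
Split into bytes (most-significant first): 24 A0 7F 2A.
In big-endian order the high byte comes first in memory.
So the memory order matches the most-significant-first order: 24 A0 7F 2A.

24 A0 7F 2A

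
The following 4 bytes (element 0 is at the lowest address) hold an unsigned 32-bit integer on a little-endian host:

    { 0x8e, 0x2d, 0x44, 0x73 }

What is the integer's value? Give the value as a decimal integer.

1933847950

Little-endian: lowest address holds the least-significant byte.
Reassemble most-significant byte first: 73 44 2D 8E → 0x73442D8E.
0x73442D8E = 1933847950.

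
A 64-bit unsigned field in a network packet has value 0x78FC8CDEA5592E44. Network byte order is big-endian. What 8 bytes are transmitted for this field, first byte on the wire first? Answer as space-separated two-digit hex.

78 FC 8C DE A5 59 2E 44

Split into bytes (most-significant first): 78 FC 8C DE A5 59 2E 44.
Big-endian: lowest address holds the most-significant byte.
So the memory order matches the most-significant-first order: 78 FC 8C DE A5 59 2E 44.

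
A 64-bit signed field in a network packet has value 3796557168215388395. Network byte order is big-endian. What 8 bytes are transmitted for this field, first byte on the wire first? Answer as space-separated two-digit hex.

3796557168215388395 in hexadecimal, padded to 64 bits, is 0x34B014A124F0F0EB.
Split into bytes (most-significant first): 34 B0 14 A1 24 F0 F0 EB.
Big-endian: lowest address holds the most-significant byte.
So the memory order matches the most-significant-first order: 34 B0 14 A1 24 F0 F0 EB.

34 B0 14 A1 24 F0 F0 EB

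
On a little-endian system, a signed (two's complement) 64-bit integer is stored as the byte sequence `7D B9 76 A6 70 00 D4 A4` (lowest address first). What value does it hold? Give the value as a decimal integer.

-6569625472597575299

In little-endian order the low byte comes first in memory.
Reassemble most-significant byte first: A4 D4 00 70 A6 76 B9 7D → 0xA4D40070A676B97D.
Top bit is set, so as a signed 64-bit value this is 0xA4D40070A676B97D − 2^64 = -6569625472597575299.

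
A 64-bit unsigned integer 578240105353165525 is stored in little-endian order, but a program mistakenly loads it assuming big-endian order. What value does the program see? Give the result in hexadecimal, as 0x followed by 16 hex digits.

578240105353165525 in 64-bit hexadecimal is 0x0806524FEA75BAD5.
Stored little-endian, the bytes at ascending addresses are D5 BA 75 EA 4F 52 06 08.
Read back as big-endian, the last byte is least significant, giving 0xD5BA75EA4F520608.

0xD5BA75EA4F520608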